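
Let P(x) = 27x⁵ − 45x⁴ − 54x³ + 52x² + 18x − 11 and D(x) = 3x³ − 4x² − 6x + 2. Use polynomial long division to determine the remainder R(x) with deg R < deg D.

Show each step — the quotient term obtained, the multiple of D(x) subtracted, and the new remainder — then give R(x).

R(x) = −3

Step 1: lead(27x⁵ − 45x⁴ − 54x³ + 52x² + 18x − 11) ÷ lead(D) = 27x⁵ ÷ 3x³ = 9x². Subtract (9x²)·D = 27x⁵ − 36x⁴ − 54x³ + 18x². Remainder: −9x⁴ + 34x² + 18x − 11.
Step 2: lead(−9x⁴ + 34x² + 18x − 11) ÷ lead(D) = −9x⁴ ÷ 3x³ = −3x. Subtract (−3x)·D = −9x⁴ + 12x³ + 18x² − 6x. Remainder: −12x³ + 16x² + 24x − 11.
Step 3: lead(−12x³ + 16x² + 24x − 11) ÷ lead(D) = −12x³ ÷ 3x³ = −4. Subtract (−4)·D = −12x³ + 16x² + 24x − 8. Remainder: −3.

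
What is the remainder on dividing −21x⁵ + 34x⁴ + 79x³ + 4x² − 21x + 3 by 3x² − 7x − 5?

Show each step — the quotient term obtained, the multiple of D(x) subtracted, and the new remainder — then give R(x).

Step 1: lead(−21x⁵ + 34x⁴ + 79x³ + 4x² − 21x + 3) ÷ lead(D) = −21x⁵ ÷ 3x² = −7x³. Subtract (−7x³)·D = −21x⁵ + 49x⁴ + 35x³. Remainder: −15x⁴ + 44x³ + 4x² − 21x + 3.
Step 2: lead(−15x⁴ + 44x³ + 4x² − 21x + 3) ÷ lead(D) = −15x⁴ ÷ 3x² = −5x². Subtract (−5x²)·D = −15x⁴ + 35x³ + 25x². Remainder: 9x³ − 21x² − 21x + 3.
Step 3: lead(9x³ − 21x² − 21x + 3) ÷ lead(D) = 9x³ ÷ 3x² = 3x. Subtract (3x)·D = 9x³ − 21x² − 15x. Remainder: −6x + 3.

R(x) = −6x + 3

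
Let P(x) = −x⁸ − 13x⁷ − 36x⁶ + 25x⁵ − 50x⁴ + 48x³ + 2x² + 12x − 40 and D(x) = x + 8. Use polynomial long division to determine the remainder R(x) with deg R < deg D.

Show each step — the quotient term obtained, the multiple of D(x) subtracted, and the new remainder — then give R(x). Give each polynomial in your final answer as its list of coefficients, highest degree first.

Step 1: lead(−x⁸ − 13x⁷ − 36x⁶ + 25x⁵ − 50x⁴ + 48x³ + 2x² + 12x − 40) ÷ lead(D) = −x⁸ ÷ x = −x⁷. Subtract (−x⁷)·D = −x⁸ − 8x⁷. Remainder: −5x⁷ − 36x⁶ + 25x⁵ − 50x⁴ + 48x³ + 2x² + 12x − 40.
Step 2: lead(−5x⁷ − 36x⁶ + 25x⁵ − 50x⁴ + 48x³ + 2x² + 12x − 40) ÷ lead(D) = −5x⁷ ÷ x = −5x⁶. Subtract (−5x⁶)·D = −5x⁷ − 40x⁶. Remainder: 4x⁶ + 25x⁵ − 50x⁴ + 48x³ + 2x² + 12x − 40.
Step 3: lead(4x⁶ + 25x⁵ − 50x⁴ + 48x³ + 2x² + 12x − 40) ÷ lead(D) = 4x⁶ ÷ x = 4x⁵. Subtract (4x⁵)·D = 4x⁶ + 32x⁵. Remainder: −7x⁵ − 50x⁴ + 48x³ + 2x² + 12x − 40.
Step 4: lead(−7x⁵ − 50x⁴ + 48x³ + 2x² + 12x − 40) ÷ lead(D) = −7x⁵ ÷ x = −7x⁴. Subtract (−7x⁴)·D = −7x⁵ − 56x⁴. Remainder: 6x⁴ + 48x³ + 2x² + 12x − 40.
Step 5: lead(6x⁴ + 48x³ + 2x² + 12x − 40) ÷ lead(D) = 6x⁴ ÷ x = 6x³. Subtract (6x³)·D = 6x⁴ + 48x³. Remainder: 2x² + 12x − 40.
Step 6: lead(2x² + 12x − 40) ÷ lead(D) = 2x² ÷ x = 2x. Subtract (2x)·D = 2x² + 16x. Remainder: −4x − 40.
Step 7: lead(−4x − 40) ÷ lead(D) = −4x ÷ x = −4. Subtract (−4)·D = −4x − 32. Remainder: −8.

R = [-8]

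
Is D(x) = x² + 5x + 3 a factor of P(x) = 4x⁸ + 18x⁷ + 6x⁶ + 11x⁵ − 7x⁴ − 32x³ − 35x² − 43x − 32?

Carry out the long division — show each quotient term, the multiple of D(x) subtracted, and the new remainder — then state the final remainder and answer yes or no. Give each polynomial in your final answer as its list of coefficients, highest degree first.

Step 1: lead(4x⁸ + 18x⁷ + 6x⁶ + 11x⁵ − 7x⁴ − 32x³ − 35x² − 43x − 32) ÷ lead(D) = 4x⁸ ÷ x² = 4x⁶. Subtract (4x⁶)·D = 4x⁸ + 20x⁷ + 12x⁶. Remainder: −2x⁷ − 6x⁶ + 11x⁵ − 7x⁴ − 32x³ − 35x² − 43x − 32.
Step 2: lead(−2x⁷ − 6x⁶ + 11x⁵ − 7x⁴ − 32x³ − 35x² − 43x − 32) ÷ lead(D) = −2x⁷ ÷ x² = −2x⁵. Subtract (−2x⁵)·D = −2x⁷ − 10x⁶ − 6x⁵. Remainder: 4x⁶ + 17x⁵ − 7x⁴ − 32x³ − 35x² − 43x − 32.
Step 3: lead(4x⁶ + 17x⁵ − 7x⁴ − 32x³ − 35x² − 43x − 32) ÷ lead(D) = 4x⁶ ÷ x² = 4x⁴. Subtract (4x⁴)·D = 4x⁶ + 20x⁵ + 12x⁴. Remainder: −3x⁵ − 19x⁴ − 32x³ − 35x² − 43x − 32.
Step 4: lead(−3x⁵ − 19x⁴ − 32x³ − 35x² − 43x − 32) ÷ lead(D) = −3x⁵ ÷ x² = −3x³. Subtract (−3x³)·D = −3x⁵ − 15x⁴ − 9x³. Remainder: −4x⁴ − 23x³ − 35x² − 43x − 32.
Step 5: lead(−4x⁴ − 23x³ − 35x² − 43x − 32) ÷ lead(D) = −4x⁴ ÷ x² = −4x². Subtract (−4x²)·D = −4x⁴ − 20x³ − 12x². Remainder: −3x³ − 23x² − 43x − 32.
Step 6: lead(−3x³ − 23x² − 43x − 32) ÷ lead(D) = −3x³ ÷ x² = −3x. Subtract (−3x)·D = −3x³ − 15x² − 9x. Remainder: −8x² − 34x − 32.
Step 7: lead(−8x² − 34x − 32) ÷ lead(D) = −8x² ÷ x² = −8. Subtract (−8)·D = −8x² − 40x − 24. Remainder: 6x − 8.

R = [6, -8], so D(x) is not a factor of P(x). no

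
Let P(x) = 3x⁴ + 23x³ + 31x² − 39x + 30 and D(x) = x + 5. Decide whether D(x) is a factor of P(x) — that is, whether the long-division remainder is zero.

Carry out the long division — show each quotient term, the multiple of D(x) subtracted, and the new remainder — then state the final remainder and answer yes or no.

Step 1: lead(3x⁴ + 23x³ + 31x² − 39x + 30) ÷ lead(D) = 3x⁴ ÷ x = 3x³. Subtract (3x³)·D = 3x⁴ + 15x³. Remainder: 8x³ + 31x² − 39x + 30.
Step 2: lead(8x³ + 31x² − 39x + 30) ÷ lead(D) = 8x³ ÷ x = 8x². Subtract (8x²)·D = 8x³ + 40x². Remainder: −9x² − 39x + 30.
Step 3: lead(−9x² − 39x + 30) ÷ lead(D) = −9x² ÷ x = −9x. Subtract (−9x)·D = −9x² − 45x. Remainder: 6x + 30.
Step 4: lead(6x + 30) ÷ lead(D) = 6x ÷ x = 6. Subtract (6)·D = 6x + 30. Remainder: 0.

R(x) = 0, so D(x) is a factor of P(x). yes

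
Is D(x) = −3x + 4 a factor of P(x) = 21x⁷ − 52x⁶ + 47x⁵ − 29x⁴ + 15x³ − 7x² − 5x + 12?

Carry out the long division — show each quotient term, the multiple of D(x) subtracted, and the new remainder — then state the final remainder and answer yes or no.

Step 1: lead(21x⁷ − 52x⁶ + 47x⁵ − 29x⁴ + 15x³ − 7x² − 5x + 12) ÷ lead(D) = 21x⁷ ÷ −3x = −7x⁶. Subtract (−7x⁶)·D = 21x⁷ − 28x⁶. Remainder: −24x⁶ + 47x⁵ − 29x⁴ + 15x³ − 7x² − 5x + 12.
Step 2: lead(−24x⁶ + 47x⁵ − 29x⁴ + 15x³ − 7x² − 5x + 12) ÷ lead(D) = −24x⁶ ÷ −3x = 8x⁵. Subtract (8x⁵)·D = −24x⁶ + 32x⁵. Remainder: 15x⁵ − 29x⁴ + 15x³ − 7x² − 5x + 12.
Step 3: lead(15x⁵ − 29x⁴ + 15x³ − 7x² − 5x + 12) ÷ lead(D) = 15x⁵ ÷ −3x = −5x⁴. Subtract (−5x⁴)·D = 15x⁵ − 20x⁴. Remainder: −9x⁴ + 15x³ − 7x² − 5x + 12.
Step 4: lead(−9x⁴ + 15x³ − 7x² − 5x + 12) ÷ lead(D) = −9x⁴ ÷ −3x = 3x³. Subtract (3x³)·D = −9x⁴ + 12x³. Remainder: 3x³ − 7x² − 5x + 12.
Step 5: lead(3x³ − 7x² − 5x + 12) ÷ lead(D) = 3x³ ÷ −3x = −x². Subtract (−x²)·D = 3x³ − 4x². Remainder: −3x² − 5x + 12.
Step 6: lead(−3x² − 5x + 12) ÷ lead(D) = −3x² ÷ −3x = x. Subtract (x)·D = −3x² + 4x. Remainder: −9x + 12.
Step 7: lead(−9x + 12) ÷ lead(D) = −9x ÷ −3x = 3. Subtract (3)·D = −9x + 12. Remainder: 0.

R(x) = 0, so D(x) is a factor of P(x). yes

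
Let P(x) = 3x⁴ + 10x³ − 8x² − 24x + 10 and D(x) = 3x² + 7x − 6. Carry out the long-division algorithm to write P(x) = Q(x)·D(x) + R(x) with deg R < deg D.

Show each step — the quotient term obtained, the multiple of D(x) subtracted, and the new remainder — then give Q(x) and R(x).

Step 1: lead(3x⁴ + 10x³ − 8x² − 24x + 10) ÷ lead(D) = 3x⁴ ÷ 3x² = x². Subtract (x²)·D = 3x⁴ + 7x³ − 6x². Remainder: 3x³ − 2x² − 24x + 10.
Step 2: lead(3x³ − 2x² − 24x + 10) ÷ lead(D) = 3x³ ÷ 3x² = x. Subtract (x)·D = 3x³ + 7x² − 6x. Remainder: −9x² − 18x + 10.
Step 3: lead(−9x² − 18x + 10) ÷ lead(D) = −9x² ÷ 3x² = −3. Subtract (−3)·D = −9x² − 21x + 18. Remainder: 3x − 8.

Q(x) = x² + x − 3; R(x) = 3x − 8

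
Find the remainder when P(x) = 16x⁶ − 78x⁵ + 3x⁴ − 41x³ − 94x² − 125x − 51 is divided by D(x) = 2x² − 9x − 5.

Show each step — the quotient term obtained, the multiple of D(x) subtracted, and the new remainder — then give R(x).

R(x) = −4x − 6

Step 1: lead(16x⁶ − 78x⁵ + 3x⁴ − 41x³ − 94x² − 125x − 51) ÷ lead(D) = 16x⁶ ÷ 2x² = 8x⁴. Subtract (8x⁴)·D = 16x⁶ − 72x⁵ − 40x⁴. Remainder: −6x⁵ + 43x⁴ − 41x³ − 94x² − 125x − 51.
Step 2: lead(−6x⁵ + 43x⁴ − 41x³ − 94x² − 125x − 51) ÷ lead(D) = −6x⁵ ÷ 2x² = −3x³. Subtract (−3x³)·D = −6x⁵ + 27x⁴ + 15x³. Remainder: 16x⁴ − 56x³ − 94x² − 125x − 51.
Step 3: lead(16x⁴ − 56x³ − 94x² − 125x − 51) ÷ lead(D) = 16x⁴ ÷ 2x² = 8x². Subtract (8x²)·D = 16x⁴ − 72x³ − 40x². Remainder: 16x³ − 54x² − 125x − 51.
Step 4: lead(16x³ − 54x² − 125x − 51) ÷ lead(D) = 16x³ ÷ 2x² = 8x. Subtract (8x)·D = 16x³ − 72x² − 40x. Remainder: 18x² − 85x − 51.
Step 5: lead(18x² − 85x − 51) ÷ lead(D) = 18x² ÷ 2x² = 9. Subtract (9)·D = 18x² − 81x − 45. Remainder: −4x − 6.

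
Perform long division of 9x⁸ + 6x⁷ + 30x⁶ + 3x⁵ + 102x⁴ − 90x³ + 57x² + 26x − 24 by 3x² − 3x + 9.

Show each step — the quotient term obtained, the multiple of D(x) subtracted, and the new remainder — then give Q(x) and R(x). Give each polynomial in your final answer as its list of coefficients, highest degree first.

Q = [3, 5, 6, -8, 8, 2, -3]; R = [-1, 3]

Step 1: lead(9x⁸ + 6x⁷ + 30x⁶ + 3x⁵ + 102x⁴ − 90x³ + 57x² + 26x − 24) ÷ lead(D) = 9x⁸ ÷ 3x² = 3x⁶. Subtract (3x⁶)·D = 9x⁸ − 9x⁷ + 27x⁶. Remainder: 15x⁷ + 3x⁶ + 3x⁵ + 102x⁴ − 90x³ + 57x² + 26x − 24.
Step 2: lead(15x⁷ + 3x⁶ + 3x⁵ + 102x⁴ − 90x³ + 57x² + 26x − 24) ÷ lead(D) = 15x⁷ ÷ 3x² = 5x⁵. Subtract (5x⁵)·D = 15x⁷ − 15x⁶ + 45x⁵. Remainder: 18x⁶ − 42x⁵ + 102x⁴ − 90x³ + 57x² + 26x − 24.
Step 3: lead(18x⁶ − 42x⁵ + 102x⁴ − 90x³ + 57x² + 26x − 24) ÷ lead(D) = 18x⁶ ÷ 3x² = 6x⁴. Subtract (6x⁴)·D = 18x⁶ − 18x⁵ + 54x⁴. Remainder: −24x⁵ + 48x⁴ − 90x³ + 57x² + 26x − 24.
Step 4: lead(−24x⁵ + 48x⁴ − 90x³ + 57x² + 26x − 24) ÷ lead(D) = −24x⁵ ÷ 3x² = −8x³. Subtract (−8x³)·D = −24x⁵ + 24x⁴ − 72x³. Remainder: 24x⁴ − 18x³ + 57x² + 26x − 24.
Step 5: lead(24x⁴ − 18x³ + 57x² + 26x − 24) ÷ lead(D) = 24x⁴ ÷ 3x² = 8x². Subtract (8x²)·D = 24x⁴ − 24x³ + 72x². Remainder: 6x³ − 15x² + 26x − 24.
Step 6: lead(6x³ − 15x² + 26x − 24) ÷ lead(D) = 6x³ ÷ 3x² = 2x. Subtract (2x)·D = 6x³ − 6x² + 18x. Remainder: −9x² + 8x − 24.
Step 7: lead(−9x² + 8x − 24) ÷ lead(D) = −9x² ÷ 3x² = −3. Subtract (−3)·D = −9x² + 9x − 27. Remainder: −x + 3.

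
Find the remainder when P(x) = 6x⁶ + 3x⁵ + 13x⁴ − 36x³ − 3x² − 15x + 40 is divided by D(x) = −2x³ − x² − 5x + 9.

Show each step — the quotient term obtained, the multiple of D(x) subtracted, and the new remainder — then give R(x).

Step 1: lead(6x⁶ + 3x⁵ + 13x⁴ − 36x³ − 3x² − 15x + 40) ÷ lead(D) = 6x⁶ ÷ −2x³ = −3x³. Subtract (−3x³)·D = 6x⁶ + 3x⁵ + 15x⁴ − 27x³. Remainder: −2x⁴ − 9x³ − 3x² − 15x + 40.
Step 2: lead(−2x⁴ − 9x³ − 3x² − 15x + 40) ÷ lead(D) = −2x⁴ ÷ −2x³ = x. Subtract (x)·D = −2x⁴ − x³ − 5x² + 9x. Remainder: −8x³ + 2x² − 24x + 40.
Step 3: lead(−8x³ + 2x² − 24x + 40) ÷ lead(D) = −8x³ ÷ −2x³ = 4. Subtract (4)·D = −8x³ − 4x² − 20x + 36. Remainder: 6x² − 4x + 4.

R(x) = 6x² − 4x + 4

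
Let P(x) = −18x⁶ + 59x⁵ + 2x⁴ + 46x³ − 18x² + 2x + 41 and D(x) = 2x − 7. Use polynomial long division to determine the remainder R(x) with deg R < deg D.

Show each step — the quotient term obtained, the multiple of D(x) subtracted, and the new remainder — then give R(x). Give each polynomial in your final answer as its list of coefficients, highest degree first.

R = [-1]

Step 1: lead(−18x⁶ + 59x⁵ + 2x⁴ + 46x³ − 18x² + 2x + 41) ÷ lead(D) = −18x⁶ ÷ 2x = −9x⁵. Subtract (−9x⁵)·D = −18x⁶ + 63x⁵. Remainder: −4x⁵ + 2x⁴ + 46x³ − 18x² + 2x + 41.
Step 2: lead(−4x⁵ + 2x⁴ + 46x³ − 18x² + 2x + 41) ÷ lead(D) = −4x⁵ ÷ 2x = −2x⁴. Subtract (−2x⁴)·D = −4x⁵ + 14x⁴. Remainder: −12x⁴ + 46x³ − 18x² + 2x + 41.
Step 3: lead(−12x⁴ + 46x³ − 18x² + 2x + 41) ÷ lead(D) = −12x⁴ ÷ 2x = −6x³. Subtract (−6x³)·D = −12x⁴ + 42x³. Remainder: 4x³ − 18x² + 2x + 41.
Step 4: lead(4x³ − 18x² + 2x + 41) ÷ lead(D) = 4x³ ÷ 2x = 2x². Subtract (2x²)·D = 4x³ − 14x². Remainder: −4x² + 2x + 41.
Step 5: lead(−4x² + 2x + 41) ÷ lead(D) = −4x² ÷ 2x = −2x. Subtract (−2x)·D = −4x² + 14x. Remainder: −12x + 41.
Step 6: lead(−12x + 41) ÷ lead(D) = −12x ÷ 2x = −6. Subtract (−6)·D = −12x + 42. Remainder: −1.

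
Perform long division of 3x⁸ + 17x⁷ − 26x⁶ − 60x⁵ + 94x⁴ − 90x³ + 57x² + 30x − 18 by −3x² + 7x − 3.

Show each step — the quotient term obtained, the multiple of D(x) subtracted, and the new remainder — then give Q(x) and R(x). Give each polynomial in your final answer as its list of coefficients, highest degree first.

Q = [-1, -8, -9, 7, -6, 9, 8]; R = [1, 6]

Step 1: lead(3x⁸ + 17x⁷ − 26x⁶ − 60x⁵ + 94x⁴ − 90x³ + 57x² + 30x − 18) ÷ lead(D) = 3x⁸ ÷ −3x² = −x⁶. Subtract (−x⁶)·D = 3x⁸ − 7x⁷ + 3x⁶. Remainder: 24x⁷ − 29x⁶ − 60x⁵ + 94x⁴ − 90x³ + 57x² + 30x − 18.
Step 2: lead(24x⁷ − 29x⁶ − 60x⁵ + 94x⁴ − 90x³ + 57x² + 30x − 18) ÷ lead(D) = 24x⁷ ÷ −3x² = −8x⁵. Subtract (−8x⁵)·D = 24x⁷ − 56x⁶ + 24x⁵. Remainder: 27x⁶ − 84x⁵ + 94x⁴ − 90x³ + 57x² + 30x − 18.
Step 3: lead(27x⁶ − 84x⁵ + 94x⁴ − 90x³ + 57x² + 30x − 18) ÷ lead(D) = 27x⁶ ÷ −3x² = −9x⁴. Subtract (−9x⁴)·D = 27x⁶ − 63x⁵ + 27x⁴. Remainder: −21x⁵ + 67x⁴ − 90x³ + 57x² + 30x − 18.
Step 4: lead(−21x⁵ + 67x⁴ − 90x³ + 57x² + 30x − 18) ÷ lead(D) = −21x⁵ ÷ −3x² = 7x³. Subtract (7x³)·D = −21x⁵ + 49x⁴ − 21x³. Remainder: 18x⁴ − 69x³ + 57x² + 30x − 18.
Step 5: lead(18x⁴ − 69x³ + 57x² + 30x − 18) ÷ lead(D) = 18x⁴ ÷ −3x² = −6x². Subtract (−6x²)·D = 18x⁴ − 42x³ + 18x². Remainder: −27x³ + 39x² + 30x − 18.
Step 6: lead(−27x³ + 39x² + 30x − 18) ÷ lead(D) = −27x³ ÷ −3x² = 9x. Subtract (9x)·D = −27x³ + 63x² − 27x. Remainder: −24x² + 57x − 18.
Step 7: lead(−24x² + 57x − 18) ÷ lead(D) = −24x² ÷ −3x² = 8. Subtract (8)·D = −24x² + 56x − 24. Remainder: x + 6.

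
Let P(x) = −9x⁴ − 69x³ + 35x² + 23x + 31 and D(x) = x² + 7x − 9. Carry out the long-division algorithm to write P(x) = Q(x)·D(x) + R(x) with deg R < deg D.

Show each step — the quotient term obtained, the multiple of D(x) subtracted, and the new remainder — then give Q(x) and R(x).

Q(x) = −9x² − 6x − 4; R(x) = −3x − 5

Step 1: lead(−9x⁴ − 69x³ + 35x² + 23x + 31) ÷ lead(D) = −9x⁴ ÷ x² = −9x². Subtract (−9x²)·D = −9x⁴ − 63x³ + 81x². Remainder: −6x³ − 46x² + 23x + 31.
Step 2: lead(−6x³ − 46x² + 23x + 31) ÷ lead(D) = −6x³ ÷ x² = −6x. Subtract (−6x)·D = −6x³ − 42x² + 54x. Remainder: −4x² − 31x + 31.
Step 3: lead(−4x² − 31x + 31) ÷ lead(D) = −4x² ÷ x² = −4. Subtract (−4)·D = −4x² − 28x + 36. Remainder: −3x − 5.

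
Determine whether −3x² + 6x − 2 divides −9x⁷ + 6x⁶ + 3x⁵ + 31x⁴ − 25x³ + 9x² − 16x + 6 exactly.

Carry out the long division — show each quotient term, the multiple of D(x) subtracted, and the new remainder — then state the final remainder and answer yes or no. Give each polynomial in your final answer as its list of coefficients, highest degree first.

Step 1: lead(−9x⁷ + 6x⁶ + 3x⁵ + 31x⁴ − 25x³ + 9x² − 16x + 6) ÷ lead(D) = −9x⁷ ÷ −3x² = 3x⁵. Subtract (3x⁵)·D = −9x⁷ + 18x⁶ − 6x⁵. Remainder: −12x⁶ + 9x⁵ + 31x⁴ − 25x³ + 9x² − 16x + 6.
Step 2: lead(−12x⁶ + 9x⁵ + 31x⁴ − 25x³ + 9x² − 16x + 6) ÷ lead(D) = −12x⁶ ÷ −3x² = 4x⁴. Subtract (4x⁴)·D = −12x⁶ + 24x⁵ − 8x⁴. Remainder: −15x⁵ + 39x⁴ − 25x³ + 9x² − 16x + 6.
Step 3: lead(−15x⁵ + 39x⁴ − 25x³ + 9x² − 16x + 6) ÷ lead(D) = −15x⁵ ÷ −3x² = 5x³. Subtract (5x³)·D = −15x⁵ + 30x⁴ − 10x³. Remainder: 9x⁴ − 15x³ + 9x² − 16x + 6.
Step 4: lead(9x⁴ − 15x³ + 9x² − 16x + 6) ÷ lead(D) = 9x⁴ ÷ −3x² = −3x². Subtract (−3x²)·D = 9x⁴ − 18x³ + 6x². Remainder: 3x³ + 3x² − 16x + 6.
Step 5: lead(3x³ + 3x² − 16x + 6) ÷ lead(D) = 3x³ ÷ −3x² = −x. Subtract (−x)·D = 3x³ − 6x² + 2x. Remainder: 9x² − 18x + 6.
Step 6: lead(9x² − 18x + 6) ÷ lead(D) = 9x² ÷ −3x² = −3. Subtract (−3)·D = 9x² − 18x + 6. Remainder: 0.

R = [0], so D(x) is a factor of P(x). yes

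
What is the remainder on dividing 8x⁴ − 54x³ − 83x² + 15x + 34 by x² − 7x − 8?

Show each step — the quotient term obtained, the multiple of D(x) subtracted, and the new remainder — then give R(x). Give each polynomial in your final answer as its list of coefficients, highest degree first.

Step 1: lead(8x⁴ − 54x³ − 83x² + 15x + 34) ÷ lead(D) = 8x⁴ ÷ x² = 8x². Subtract (8x²)·D = 8x⁴ − 56x³ − 64x². Remainder: 2x³ − 19x² + 15x + 34.
Step 2: lead(2x³ − 19x² + 15x + 34) ÷ lead(D) = 2x³ ÷ x² = 2x. Subtract (2x)·D = 2x³ − 14x² − 16x. Remainder: −5x² + 31x + 34.
Step 3: lead(−5x² + 31x + 34) ÷ lead(D) = −5x² ÷ x² = −5. Subtract (−5)·D = −5x² + 35x + 40. Remainder: −4x − 6.

R = [-4, -6]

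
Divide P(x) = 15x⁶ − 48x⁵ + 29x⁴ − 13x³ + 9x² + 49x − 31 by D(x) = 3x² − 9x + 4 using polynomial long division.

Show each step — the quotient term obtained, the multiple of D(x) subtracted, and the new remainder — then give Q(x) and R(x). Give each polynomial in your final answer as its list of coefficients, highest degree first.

Q = [5, -1, 0, -3, -6]; R = [7, -7]

Step 1: lead(15x⁶ − 48x⁵ + 29x⁴ − 13x³ + 9x² + 49x − 31) ÷ lead(D) = 15x⁶ ÷ 3x² = 5x⁴. Subtract (5x⁴)·D = 15x⁶ − 45x⁵ + 20x⁴. Remainder: −3x⁵ + 9x⁴ − 13x³ + 9x² + 49x − 31.
Step 2: lead(−3x⁵ + 9x⁴ − 13x³ + 9x² + 49x − 31) ÷ lead(D) = −3x⁵ ÷ 3x² = −x³. Subtract (−x³)·D = −3x⁵ + 9x⁴ − 4x³. Remainder: −9x³ + 9x² + 49x − 31.
Step 3: lead(−9x³ + 9x² + 49x − 31) ÷ lead(D) = −9x³ ÷ 3x² = −3x. Subtract (−3x)·D = −9x³ + 27x² − 12x. Remainder: −18x² + 61x − 31.
Step 4: lead(−18x² + 61x − 31) ÷ lead(D) = −18x² ÷ 3x² = −6. Subtract (−6)·D = −18x² + 54x − 24. Remainder: 7x − 7.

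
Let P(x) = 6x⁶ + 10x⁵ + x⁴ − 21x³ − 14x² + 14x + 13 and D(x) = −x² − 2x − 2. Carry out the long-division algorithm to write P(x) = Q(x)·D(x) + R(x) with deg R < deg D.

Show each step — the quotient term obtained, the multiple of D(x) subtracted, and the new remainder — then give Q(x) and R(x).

Step 1: lead(6x⁶ + 10x⁵ + x⁴ − 21x³ − 14x² + 14x + 13) ÷ lead(D) = 6x⁶ ÷ −x² = −6x⁴. Subtract (−6x⁴)·D = 6x⁶ + 12x⁵ + 12x⁴. Remainder: −2x⁵ − 11x⁴ − 21x³ − 14x² + 14x + 13.
Step 2: lead(−2x⁵ − 11x⁴ − 21x³ − 14x² + 14x + 13) ÷ lead(D) = −2x⁵ ÷ −x² = 2x³. Subtract (2x³)·D = −2x⁵ − 4x⁴ − 4x³. Remainder: −7x⁴ − 17x³ − 14x² + 14x + 13.
Step 3: lead(−7x⁴ − 17x³ − 14x² + 14x + 13) ÷ lead(D) = −7x⁴ ÷ −x² = 7x². Subtract (7x²)·D = −7x⁴ − 14x³ − 14x². Remainder: −3x³ + 14x + 13.
Step 4: lead(−3x³ + 14x + 13) ÷ lead(D) = −3x³ ÷ −x² = 3x. Subtract (3x)·D = −3x³ − 6x² − 6x. Remainder: 6x² + 20x + 13.
Step 5: lead(6x² + 20x + 13) ÷ lead(D) = 6x² ÷ −x² = −6. Subtract (−6)·D = 6x² + 12x + 12. Remainder: 8x + 1.

Q(x) = −6x⁴ + 2x³ + 7x² + 3x − 6; R(x) = 8x + 1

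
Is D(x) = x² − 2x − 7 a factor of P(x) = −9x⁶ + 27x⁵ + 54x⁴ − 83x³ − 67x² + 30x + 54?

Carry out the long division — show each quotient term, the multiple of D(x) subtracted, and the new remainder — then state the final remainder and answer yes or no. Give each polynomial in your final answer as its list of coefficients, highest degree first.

R = [-2], so D(x) is not a factor of P(x). no

Step 1: lead(−9x⁶ + 27x⁵ + 54x⁴ − 83x³ − 67x² + 30x + 54) ÷ lead(D) = −9x⁶ ÷ x² = −9x⁴. Subtract (−9x⁴)·D = −9x⁶ + 18x⁵ + 63x⁴. Remainder: 9x⁵ − 9x⁴ − 83x³ − 67x² + 30x + 54.
Step 2: lead(9x⁵ − 9x⁴ − 83x³ − 67x² + 30x + 54) ÷ lead(D) = 9x⁵ ÷ x² = 9x³. Subtract (9x³)·D = 9x⁵ − 18x⁴ − 63x³. Remainder: 9x⁴ − 20x³ − 67x² + 30x + 54.
Step 3: lead(9x⁴ − 20x³ − 67x² + 30x + 54) ÷ lead(D) = 9x⁴ ÷ x² = 9x². Subtract (9x²)·D = 9x⁴ − 18x³ − 63x². Remainder: −2x³ − 4x² + 30x + 54.
Step 4: lead(−2x³ − 4x² + 30x + 54) ÷ lead(D) = −2x³ ÷ x² = −2x. Subtract (−2x)·D = −2x³ + 4x² + 14x. Remainder: −8x² + 16x + 54.
Step 5: lead(−8x² + 16x + 54) ÷ lead(D) = −8x² ÷ x² = −8. Subtract (−8)·D = −8x² + 16x + 56. Remainder: −2.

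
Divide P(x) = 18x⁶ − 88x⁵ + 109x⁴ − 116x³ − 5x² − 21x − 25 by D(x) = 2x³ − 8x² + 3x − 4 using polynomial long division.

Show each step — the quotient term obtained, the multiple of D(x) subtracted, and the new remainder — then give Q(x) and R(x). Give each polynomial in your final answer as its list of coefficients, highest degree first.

Step 1: lead(18x⁶ − 88x⁵ + 109x⁴ − 116x³ − 5x² − 21x − 25) ÷ lead(D) = 18x⁶ ÷ 2x³ = 9x³. Subtract (9x³)·D = 18x⁶ − 72x⁵ + 27x⁴ − 36x³. Remainder: −16x⁵ + 82x⁴ − 80x³ − 5x² − 21x − 25.
Step 2: lead(−16x⁵ + 82x⁴ − 80x³ − 5x² − 21x − 25) ÷ lead(D) = −16x⁵ ÷ 2x³ = −8x². Subtract (−8x²)·D = −16x⁵ + 64x⁴ − 24x³ + 32x². Remainder: 18x⁴ − 56x³ − 37x² − 21x − 25.
Step 3: lead(18x⁴ − 56x³ − 37x² − 21x − 25) ÷ lead(D) = 18x⁴ ÷ 2x³ = 9x. Subtract (9x)·D = 18x⁴ − 72x³ + 27x² − 36x. Remainder: 16x³ − 64x² + 15x − 25.
Step 4: lead(16x³ − 64x² + 15x − 25) ÷ lead(D) = 16x³ ÷ 2x³ = 8. Subtract (8)·D = 16x³ − 64x² + 24x − 32. Remainder: −9x + 7.

Q = [9, -8, 9, 8]; R = [-9, 7]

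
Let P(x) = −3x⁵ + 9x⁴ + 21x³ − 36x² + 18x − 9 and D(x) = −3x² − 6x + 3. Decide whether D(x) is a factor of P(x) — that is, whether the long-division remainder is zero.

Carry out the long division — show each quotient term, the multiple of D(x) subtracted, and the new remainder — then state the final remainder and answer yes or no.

R(x) = −6, so D(x) is not a factor of P(x). no

Step 1: lead(−3x⁵ + 9x⁴ + 21x³ − 36x² + 18x − 9) ÷ lead(D) = −3x⁵ ÷ −3x² = x³. Subtract (x³)·D = −3x⁵ − 6x⁴ + 3x³. Remainder: 15x⁴ + 18x³ − 36x² + 18x − 9.
Step 2: lead(15x⁴ + 18x³ − 36x² + 18x − 9) ÷ lead(D) = 15x⁴ ÷ −3x² = −5x². Subtract (−5x²)·D = 15x⁴ + 30x³ − 15x². Remainder: −12x³ − 21x² + 18x − 9.
Step 3: lead(−12x³ − 21x² + 18x − 9) ÷ lead(D) = −12x³ ÷ −3x² = 4x. Subtract (4x)·D = −12x³ − 24x² + 12x. Remainder: 3x² + 6x − 9.
Step 4: lead(3x² + 6x − 9) ÷ lead(D) = 3x² ÷ −3x² = −1. Subtract (−1)·D = 3x² + 6x − 3. Remainder: −6.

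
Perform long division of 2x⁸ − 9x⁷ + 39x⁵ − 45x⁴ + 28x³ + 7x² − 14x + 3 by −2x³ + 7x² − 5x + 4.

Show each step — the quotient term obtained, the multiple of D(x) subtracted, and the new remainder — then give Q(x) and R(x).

Q(x) = −x⁵ + x⁴ + 6x³ − 3x² − x + 2; R(x) = −5

Step 1: lead(2x⁸ − 9x⁷ + 39x⁵ − 45x⁴ + 28x³ + 7x² − 14x + 3) ÷ lead(D) = 2x⁸ ÷ −2x³ = −x⁵. Subtract (−x⁵)·D = 2x⁸ − 7x⁷ + 5x⁶ − 4x⁵. Remainder: −2x⁷ − 5x⁶ + 43x⁵ − 45x⁴ + 28x³ + 7x² − 14x + 3.
Step 2: lead(−2x⁷ − 5x⁶ + 43x⁵ − 45x⁴ + 28x³ + 7x² − 14x + 3) ÷ lead(D) = −2x⁷ ÷ −2x³ = x⁴. Subtract (x⁴)·D = −2x⁷ + 7x⁶ − 5x⁵ + 4x⁴. Remainder: −12x⁶ + 48x⁵ − 49x⁴ + 28x³ + 7x² − 14x + 3.
Step 3: lead(−12x⁶ + 48x⁵ − 49x⁴ + 28x³ + 7x² − 14x + 3) ÷ lead(D) = −12x⁶ ÷ −2x³ = 6x³. Subtract (6x³)·D = −12x⁶ + 42x⁵ − 30x⁴ + 24x³. Remainder: 6x⁵ − 19x⁴ + 4x³ + 7x² − 14x + 3.
Step 4: lead(6x⁵ − 19x⁴ + 4x³ + 7x² − 14x + 3) ÷ lead(D) = 6x⁵ ÷ −2x³ = −3x². Subtract (−3x²)·D = 6x⁵ − 21x⁴ + 15x³ − 12x². Remainder: 2x⁴ − 11x³ + 19x² − 14x + 3.
Step 5: lead(2x⁴ − 11x³ + 19x² − 14x + 3) ÷ lead(D) = 2x⁴ ÷ −2x³ = −x. Subtract (−x)·D = 2x⁴ − 7x³ + 5x² − 4x. Remainder: −4x³ + 14x² − 10x + 3.
Step 6: lead(−4x³ + 14x² − 10x + 3) ÷ lead(D) = −4x³ ÷ −2x³ = 2. Subtract (2)·D = −4x³ + 14x² − 10x + 8. Remainder: −5.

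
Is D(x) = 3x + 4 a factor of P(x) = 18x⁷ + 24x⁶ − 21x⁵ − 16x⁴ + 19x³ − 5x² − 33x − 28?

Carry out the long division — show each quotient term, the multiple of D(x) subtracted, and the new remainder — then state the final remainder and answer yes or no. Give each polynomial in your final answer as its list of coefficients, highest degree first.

Step 1: lead(18x⁷ + 24x⁶ − 21x⁵ − 16x⁴ + 19x³ − 5x² − 33x − 28) ÷ lead(D) = 18x⁷ ÷ 3x = 6x⁶. Subtract (6x⁶)·D = 18x⁷ + 24x⁶. Remainder: −21x⁵ − 16x⁴ + 19x³ − 5x² − 33x − 28.
Step 2: lead(−21x⁵ − 16x⁴ + 19x³ − 5x² − 33x − 28) ÷ lead(D) = −21x⁵ ÷ 3x = −7x⁴. Subtract (−7x⁴)·D = −21x⁵ − 28x⁴. Remainder: 12x⁴ + 19x³ − 5x² − 33x − 28.
Step 3: lead(12x⁴ + 19x³ − 5x² − 33x − 28) ÷ lead(D) = 12x⁴ ÷ 3x = 4x³. Subtract (4x³)·D = 12x⁴ + 16x³. Remainder: 3x³ − 5x² − 33x − 28.
Step 4: lead(3x³ − 5x² − 33x − 28) ÷ lead(D) = 3x³ ÷ 3x = x². Subtract (x²)·D = 3x³ + 4x². Remainder: −9x² − 33x − 28.
Step 5: lead(−9x² − 33x − 28) ÷ lead(D) = −9x² ÷ 3x = −3x. Subtract (−3x)·D = −9x² − 12x. Remainder: −21x − 28.
Step 6: lead(−21x − 28) ÷ lead(D) = −21x ÷ 3x = −7. Subtract (−7)·D = −21x − 28. Remainder: 0.

R = [0], so D(x) is a factor of P(x). yes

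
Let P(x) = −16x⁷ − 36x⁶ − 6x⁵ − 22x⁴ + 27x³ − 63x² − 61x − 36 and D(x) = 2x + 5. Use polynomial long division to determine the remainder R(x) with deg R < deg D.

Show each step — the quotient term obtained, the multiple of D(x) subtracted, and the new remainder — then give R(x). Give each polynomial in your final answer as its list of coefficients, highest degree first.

R = [4]

Step 1: lead(−16x⁷ − 36x⁶ − 6x⁵ − 22x⁴ + 27x³ − 63x² − 61x − 36) ÷ lead(D) = −16x⁷ ÷ 2x = −8x⁶. Subtract (−8x⁶)·D = −16x⁷ − 40x⁶. Remainder: 4x⁶ − 6x⁵ − 22x⁴ + 27x³ − 63x² − 61x − 36.
Step 2: lead(4x⁶ − 6x⁵ − 22x⁴ + 27x³ − 63x² − 61x − 36) ÷ lead(D) = 4x⁶ ÷ 2x = 2x⁵. Subtract (2x⁵)·D = 4x⁶ + 10x⁵. Remainder: −16x⁵ − 22x⁴ + 27x³ − 63x² − 61x − 36.
Step 3: lead(−16x⁵ − 22x⁴ + 27x³ − 63x² − 61x − 36) ÷ lead(D) = −16x⁵ ÷ 2x = −8x⁴. Subtract (−8x⁴)·D = −16x⁵ − 40x⁴. Remainder: 18x⁴ + 27x³ − 63x² − 61x − 36.
Step 4: lead(18x⁴ + 27x³ − 63x² − 61x − 36) ÷ lead(D) = 18x⁴ ÷ 2x = 9x³. Subtract (9x³)·D = 18x⁴ + 45x³. Remainder: −18x³ − 63x² − 61x − 36.
Step 5: lead(−18x³ − 63x² − 61x − 36) ÷ lead(D) = −18x³ ÷ 2x = −9x². Subtract (−9x²)·D = −18x³ − 45x². Remainder: −18x² − 61x − 36.
Step 6: lead(−18x² − 61x − 36) ÷ lead(D) = −18x² ÷ 2x = −9x. Subtract (−9x)·D = −18x² − 45x. Remainder: −16x − 36.
Step 7: lead(−16x − 36) ÷ lead(D) = −16x ÷ 2x = −8. Subtract (−8)·D = −16x − 40. Remainder: 4.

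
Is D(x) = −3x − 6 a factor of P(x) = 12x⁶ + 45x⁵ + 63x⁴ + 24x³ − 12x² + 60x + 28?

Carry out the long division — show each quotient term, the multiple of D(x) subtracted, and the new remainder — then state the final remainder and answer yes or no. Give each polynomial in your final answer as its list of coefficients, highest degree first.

R = [4], so D(x) is not a factor of P(x). no

Step 1: lead(12x⁶ + 45x⁵ + 63x⁴ + 24x³ − 12x² + 60x + 28) ÷ lead(D) = 12x⁶ ÷ −3x = −4x⁵. Subtract (−4x⁵)·D = 12x⁶ + 24x⁵. Remainder: 21x⁵ + 63x⁴ + 24x³ − 12x² + 60x + 28.
Step 2: lead(21x⁵ + 63x⁴ + 24x³ − 12x² + 60x + 28) ÷ lead(D) = 21x⁵ ÷ −3x = −7x⁴. Subtract (−7x⁴)·D = 21x⁵ + 42x⁴. Remainder: 21x⁴ + 24x³ − 12x² + 60x + 28.
Step 3: lead(21x⁴ + 24x³ − 12x² + 60x + 28) ÷ lead(D) = 21x⁴ ÷ −3x = −7x³. Subtract (−7x³)·D = 21x⁴ + 42x³. Remainder: −18x³ − 12x² + 60x + 28.
Step 4: lead(−18x³ − 12x² + 60x + 28) ÷ lead(D) = −18x³ ÷ −3x = 6x². Subtract (6x²)·D = −18x³ − 36x². Remainder: 24x² + 60x + 28.
Step 5: lead(24x² + 60x + 28) ÷ lead(D) = 24x² ÷ −3x = −8x. Subtract (−8x)·D = 24x² + 48x. Remainder: 12x + 28.
Step 6: lead(12x + 28) ÷ lead(D) = 12x ÷ −3x = −4. Subtract (−4)·D = 12x + 24. Remainder: 4.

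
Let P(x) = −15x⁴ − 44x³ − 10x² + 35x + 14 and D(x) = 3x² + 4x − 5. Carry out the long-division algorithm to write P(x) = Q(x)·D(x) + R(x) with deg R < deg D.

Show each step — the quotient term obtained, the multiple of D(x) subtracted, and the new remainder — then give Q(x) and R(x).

Step 1: lead(−15x⁴ − 44x³ − 10x² + 35x + 14) ÷ lead(D) = −15x⁴ ÷ 3x² = −5x². Subtract (−5x²)·D = −15x⁴ − 20x³ + 25x². Remainder: −24x³ − 35x² + 35x + 14.
Step 2: lead(−24x³ − 35x² + 35x + 14) ÷ lead(D) = −24x³ ÷ 3x² = −8x. Subtract (−8x)·D = −24x³ − 32x² + 40x. Remainder: −3x² − 5x + 14.
Step 3: lead(−3x² − 5x + 14) ÷ lead(D) = −3x² ÷ 3x² = −1. Subtract (−1)·D = −3x² − 4x + 5. Remainder: −x + 9.

Q(x) = −5x² − 8x − 1; R(x) = −x + 9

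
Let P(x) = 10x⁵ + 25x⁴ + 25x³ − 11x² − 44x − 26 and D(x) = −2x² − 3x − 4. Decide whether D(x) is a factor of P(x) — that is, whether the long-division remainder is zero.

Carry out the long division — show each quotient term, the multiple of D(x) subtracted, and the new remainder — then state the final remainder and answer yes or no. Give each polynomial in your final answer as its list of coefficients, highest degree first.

Step 1: lead(10x⁵ + 25x⁴ + 25x³ − 11x² − 44x − 26) ÷ lead(D) = 10x⁵ ÷ −2x² = −5x³. Subtract (−5x³)·D = 10x⁵ + 15x⁴ + 20x³. Remainder: 10x⁴ + 5x³ − 11x² − 44x − 26.
Step 2: lead(10x⁴ + 5x³ − 11x² − 44x − 26) ÷ lead(D) = 10x⁴ ÷ −2x² = −5x². Subtract (−5x²)·D = 10x⁴ + 15x³ + 20x². Remainder: −10x³ − 31x² − 44x − 26.
Step 3: lead(−10x³ − 31x² − 44x − 26) ÷ lead(D) = −10x³ ÷ −2x² = 5x. Subtract (5x)·D = −10x³ − 15x² − 20x. Remainder: −16x² − 24x − 26.
Step 4: lead(−16x² − 24x − 26) ÷ lead(D) = −16x² ÷ −2x² = 8. Subtract (8)·D = −16x² − 24x − 32. Remainder: 6.

R = [6], so D(x) is not a factor of P(x). no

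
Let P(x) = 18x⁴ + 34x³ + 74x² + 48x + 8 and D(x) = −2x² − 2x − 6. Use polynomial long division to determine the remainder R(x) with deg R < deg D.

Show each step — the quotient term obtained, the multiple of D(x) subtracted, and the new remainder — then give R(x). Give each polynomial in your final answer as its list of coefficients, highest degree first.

R = [-4, -4]

Step 1: lead(18x⁴ + 34x³ + 74x² + 48x + 8) ÷ lead(D) = 18x⁴ ÷ −2x² = −9x². Subtract (−9x²)·D = 18x⁴ + 18x³ + 54x². Remainder: 16x³ + 20x² + 48x + 8.
Step 2: lead(16x³ + 20x² + 48x + 8) ÷ lead(D) = 16x³ ÷ −2x² = −8x. Subtract (−8x)·D = 16x³ + 16x² + 48x. Remainder: 4x² + 8.
Step 3: lead(4x² + 8) ÷ lead(D) = 4x² ÷ −2x² = −2. Subtract (−2)·D = 4x² + 4x + 12. Remainder: −4x − 4.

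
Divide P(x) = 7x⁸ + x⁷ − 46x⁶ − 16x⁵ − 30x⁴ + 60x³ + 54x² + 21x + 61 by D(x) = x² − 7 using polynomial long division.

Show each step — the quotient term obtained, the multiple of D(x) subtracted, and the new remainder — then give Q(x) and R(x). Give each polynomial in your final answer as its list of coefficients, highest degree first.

Step 1: lead(7x⁸ + x⁷ − 46x⁶ − 16x⁵ − 30x⁴ + 60x³ + 54x² + 21x + 61) ÷ lead(D) = 7x⁸ ÷ x² = 7x⁶. Subtract (7x⁶)·D = 7x⁸ − 49x⁶. Remainder: x⁷ + 3x⁶ − 16x⁵ − 30x⁴ + 60x³ + 54x² + 21x + 61.
Step 2: lead(x⁷ + 3x⁶ − 16x⁵ − 30x⁴ + 60x³ + 54x² + 21x + 61) ÷ lead(D) = x⁷ ÷ x² = x⁵. Subtract (x⁵)·D = x⁷ − 7x⁵. Remainder: 3x⁶ − 9x⁵ − 30x⁴ + 60x³ + 54x² + 21x + 61.
Step 3: lead(3x⁶ − 9x⁵ − 30x⁴ + 60x³ + 54x² + 21x + 61) ÷ lead(D) = 3x⁶ ÷ x² = 3x⁴. Subtract (3x⁴)·D = 3x⁶ − 21x⁴. Remainder: −9x⁵ − 9x⁴ + 60x³ + 54x² + 21x + 61.
Step 4: lead(−9x⁵ − 9x⁴ + 60x³ + 54x² + 21x + 61) ÷ lead(D) = −9x⁵ ÷ x² = −9x³. Subtract (−9x³)·D = −9x⁵ + 63x³. Remainder: −9x⁴ − 3x³ + 54x² + 21x + 61.
Step 5: lead(−9x⁴ − 3x³ + 54x² + 21x + 61) ÷ lead(D) = −9x⁴ ÷ x² = −9x². Subtract (−9x²)·D = −9x⁴ + 63x². Remainder: −3x³ − 9x² + 21x + 61.
Step 6: lead(−3x³ − 9x² + 21x + 61) ÷ lead(D) = −3x³ ÷ x² = −3x. Subtract (−3x)·D = −3x³ + 21x. Remainder: −9x² + 61.
Step 7: lead(−9x² + 61) ÷ lead(D) = −9x² ÷ x² = −9. Subtract (−9)·D = −9x² + 63. Remainder: −2.

Q = [7, 1, 3, -9, -9, -3, -9]; R = [-2]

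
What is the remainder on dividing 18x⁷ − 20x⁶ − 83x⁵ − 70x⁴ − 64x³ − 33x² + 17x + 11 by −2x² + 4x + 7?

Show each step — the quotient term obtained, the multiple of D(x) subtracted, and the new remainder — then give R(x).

Step 1: lead(18x⁷ − 20x⁶ − 83x⁵ − 70x⁴ − 64x³ − 33x² + 17x + 11) ÷ lead(D) = 18x⁷ ÷ −2x² = −9x⁵. Subtract (−9x⁵)·D = 18x⁷ − 36x⁶ − 63x⁵. Remainder: 16x⁶ − 20x⁵ − 70x⁴ − 64x³ − 33x² + 17x + 11.
Step 2: lead(16x⁶ − 20x⁵ − 70x⁴ − 64x³ − 33x² + 17x + 11) ÷ lead(D) = 16x⁶ ÷ −2x² = −8x⁴. Subtract (−8x⁴)·D = 16x⁶ − 32x⁵ − 56x⁴. Remainder: 12x⁵ − 14x⁴ − 64x³ − 33x² + 17x + 11.
Step 3: lead(12x⁵ − 14x⁴ − 64x³ − 33x² + 17x + 11) ÷ lead(D) = 12x⁵ ÷ −2x² = −6x³. Subtract (−6x³)·D = 12x⁵ − 24x⁴ − 42x³. Remainder: 10x⁴ − 22x³ − 33x² + 17x + 11.
Step 4: lead(10x⁴ − 22x³ − 33x² + 17x + 11) ÷ lead(D) = 10x⁴ ÷ −2x² = −5x². Subtract (−5x²)·D = 10x⁴ − 20x³ − 35x². Remainder: −2x³ + 2x² + 17x + 11.
Step 5: lead(−2x³ + 2x² + 17x + 11) ÷ lead(D) = −2x³ ÷ −2x² = x. Subtract (x)·D = −2x³ + 4x² + 7x. Remainder: −2x² + 10x + 11.
Step 6: lead(−2x² + 10x + 11) ÷ lead(D) = −2x² ÷ −2x² = 1. Subtract (1)·D = −2x² + 4x + 7. Remainder: 6x + 4.

R(x) = 6x + 4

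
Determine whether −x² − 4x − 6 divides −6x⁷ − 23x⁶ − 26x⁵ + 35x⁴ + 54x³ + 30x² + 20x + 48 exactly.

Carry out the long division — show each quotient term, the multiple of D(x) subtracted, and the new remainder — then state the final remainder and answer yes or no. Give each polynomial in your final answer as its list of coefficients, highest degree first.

Step 1: lead(−6x⁷ − 23x⁶ − 26x⁵ + 35x⁴ + 54x³ + 30x² + 20x + 48) ÷ lead(D) = −6x⁷ ÷ −x² = 6x⁵. Subtract (6x⁵)·D = −6x⁷ − 24x⁶ − 36x⁵. Remainder: x⁶ + 10x⁵ + 35x⁴ + 54x³ + 30x² + 20x + 48.
Step 2: lead(x⁶ + 10x⁵ + 35x⁴ + 54x³ + 30x² + 20x + 48) ÷ lead(D) = x⁶ ÷ −x² = −x⁴. Subtract (−x⁴)·D = x⁶ + 4x⁵ + 6x⁴. Remainder: 6x⁵ + 29x⁴ + 54x³ + 30x² + 20x + 48.
Step 3: lead(6x⁵ + 29x⁴ + 54x³ + 30x² + 20x + 48) ÷ lead(D) = 6x⁵ ÷ −x² = −6x³. Subtract (−6x³)·D = 6x⁵ + 24x⁴ + 36x³. Remainder: 5x⁴ + 18x³ + 30x² + 20x + 48.
Step 4: lead(5x⁴ + 18x³ + 30x² + 20x + 48) ÷ lead(D) = 5x⁴ ÷ −x² = −5x². Subtract (−5x²)·D = 5x⁴ + 20x³ + 30x². Remainder: −2x³ + 20x + 48.
Step 5: lead(−2x³ + 20x + 48) ÷ lead(D) = −2x³ ÷ −x² = 2x. Subtract (2x)·D = −2x³ − 8x² − 12x. Remainder: 8x² + 32x + 48.
Step 6: lead(8x² + 32x + 48) ÷ lead(D) = 8x² ÷ −x² = −8. Subtract (−8)·D = 8x² + 32x + 48. Remainder: 0.

R = [0], so D(x) is a factor of P(x). yes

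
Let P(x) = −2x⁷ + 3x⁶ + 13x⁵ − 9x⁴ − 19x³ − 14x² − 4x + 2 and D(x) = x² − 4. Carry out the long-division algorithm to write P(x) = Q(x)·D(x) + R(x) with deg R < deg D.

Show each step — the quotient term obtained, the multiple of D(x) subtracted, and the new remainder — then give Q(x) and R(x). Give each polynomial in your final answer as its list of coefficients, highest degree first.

Step 1: lead(−2x⁷ + 3x⁶ + 13x⁵ − 9x⁴ − 19x³ − 14x² − 4x + 2) ÷ lead(D) = −2x⁷ ÷ x² = −2x⁵. Subtract (−2x⁵)·D = −2x⁷ + 8x⁵. Remainder: 3x⁶ + 5x⁵ − 9x⁴ − 19x³ − 14x² − 4x + 2.
Step 2: lead(3x⁶ + 5x⁵ − 9x⁴ − 19x³ − 14x² − 4x + 2) ÷ lead(D) = 3x⁶ ÷ x² = 3x⁴. Subtract (3x⁴)·D = 3x⁶ − 12x⁴. Remainder: 5x⁵ + 3x⁴ − 19x³ − 14x² − 4x + 2.
Step 3: lead(5x⁵ + 3x⁴ − 19x³ − 14x² − 4x + 2) ÷ lead(D) = 5x⁵ ÷ x² = 5x³. Subtract (5x³)·D = 5x⁵ − 20x³. Remainder: 3x⁴ + x³ − 14x² − 4x + 2.
Step 4: lead(3x⁴ + x³ − 14x² − 4x + 2) ÷ lead(D) = 3x⁴ ÷ x² = 3x². Subtract (3x²)·D = 3x⁴ − 12x². Remainder: x³ − 2x² − 4x + 2.
Step 5: lead(x³ − 2x² − 4x + 2) ÷ lead(D) = x³ ÷ x² = x. Subtract (x)·D = x³ − 4x. Remainder: −2x² + 2.
Step 6: lead(−2x² + 2) ÷ lead(D) = −2x² ÷ x² = −2. Subtract (−2)·D = −2x² + 8. Remainder: −6.

Q = [-2, 3, 5, 3, 1, -2]; R = [-6]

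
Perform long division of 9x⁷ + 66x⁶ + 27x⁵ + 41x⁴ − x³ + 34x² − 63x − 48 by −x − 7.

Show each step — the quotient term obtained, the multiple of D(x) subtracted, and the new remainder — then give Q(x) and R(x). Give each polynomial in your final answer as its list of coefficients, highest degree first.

Q = [-9, -3, -6, 1, -6, 8, 7]; R = [1]

Step 1: lead(9x⁷ + 66x⁶ + 27x⁵ + 41x⁴ − x³ + 34x² − 63x − 48) ÷ lead(D) = 9x⁷ ÷ −x = −9x⁶. Subtract (−9x⁶)·D = 9x⁷ + 63x⁶. Remainder: 3x⁶ + 27x⁵ + 41x⁴ − x³ + 34x² − 63x − 48.
Step 2: lead(3x⁶ + 27x⁵ + 41x⁴ − x³ + 34x² − 63x − 48) ÷ lead(D) = 3x⁶ ÷ −x = −3x⁵. Subtract (−3x⁵)·D = 3x⁶ + 21x⁵. Remainder: 6x⁵ + 41x⁴ − x³ + 34x² − 63x − 48.
Step 3: lead(6x⁵ + 41x⁴ − x³ + 34x² − 63x − 48) ÷ lead(D) = 6x⁵ ÷ −x = −6x⁴. Subtract (−6x⁴)·D = 6x⁵ + 42x⁴. Remainder: −x⁴ − x³ + 34x² − 63x − 48.
Step 4: lead(−x⁴ − x³ + 34x² − 63x − 48) ÷ lead(D) = −x⁴ ÷ −x = x³. Subtract (x³)·D = −x⁴ − 7x³. Remainder: 6x³ + 34x² − 63x − 48.
Step 5: lead(6x³ + 34x² − 63x − 48) ÷ lead(D) = 6x³ ÷ −x = −6x². Subtract (−6x²)·D = 6x³ + 42x². Remainder: −8x² − 63x − 48.
Step 6: lead(−8x² − 63x − 48) ÷ lead(D) = −8x² ÷ −x = 8x. Subtract (8x)·D = −8x² − 56x. Remainder: −7x − 48.
Step 7: lead(−7x − 48) ÷ lead(D) = −7x ÷ −x = 7. Subtract (7)·D = −7x − 49. Remainder: 1.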